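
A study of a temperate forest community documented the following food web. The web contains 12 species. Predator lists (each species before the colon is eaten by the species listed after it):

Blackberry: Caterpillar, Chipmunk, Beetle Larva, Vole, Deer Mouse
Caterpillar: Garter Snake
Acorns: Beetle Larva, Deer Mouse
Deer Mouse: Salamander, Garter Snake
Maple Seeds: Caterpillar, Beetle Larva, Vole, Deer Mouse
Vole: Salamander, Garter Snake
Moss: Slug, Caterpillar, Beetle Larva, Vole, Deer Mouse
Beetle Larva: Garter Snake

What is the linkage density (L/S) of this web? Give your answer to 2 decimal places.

L/S = 1.83

There are L = 22 links among S = 12 species.
L/S = 22/12 = 1.8333 ≈ 1.83.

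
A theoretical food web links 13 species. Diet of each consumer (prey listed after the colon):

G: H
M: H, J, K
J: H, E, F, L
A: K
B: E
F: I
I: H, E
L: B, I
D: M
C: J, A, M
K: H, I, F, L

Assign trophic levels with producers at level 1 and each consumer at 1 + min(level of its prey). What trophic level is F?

Trophic level 3

H is a producer → level 1.
I eats H → level 2.
F eats I → level 3.
No prey of F is below level 2, so 3 is the minimum.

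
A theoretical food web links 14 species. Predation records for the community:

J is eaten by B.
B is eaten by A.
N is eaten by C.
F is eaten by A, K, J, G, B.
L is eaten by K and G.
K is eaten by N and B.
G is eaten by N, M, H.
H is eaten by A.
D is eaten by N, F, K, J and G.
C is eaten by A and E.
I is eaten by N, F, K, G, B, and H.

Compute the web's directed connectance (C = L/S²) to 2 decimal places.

C = 0.15

The web has S = 14 species and L = 29 feeding links.
C = L / S² = 29 / 196 = 0.1480 ≈ 0.15.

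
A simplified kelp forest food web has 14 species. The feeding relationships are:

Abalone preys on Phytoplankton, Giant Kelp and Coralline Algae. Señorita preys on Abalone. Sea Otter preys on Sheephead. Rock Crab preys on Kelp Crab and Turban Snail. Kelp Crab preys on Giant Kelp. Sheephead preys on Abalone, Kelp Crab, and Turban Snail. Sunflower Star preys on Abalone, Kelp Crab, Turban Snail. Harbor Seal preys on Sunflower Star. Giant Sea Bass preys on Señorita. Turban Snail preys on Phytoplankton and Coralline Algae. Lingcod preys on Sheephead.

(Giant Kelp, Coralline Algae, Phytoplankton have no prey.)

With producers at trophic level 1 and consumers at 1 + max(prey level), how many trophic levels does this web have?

4

Producers (level 1): Giant Kelp, Coralline Algae, Phytoplankton.
Giant Kelp → Kelp Crab → Sheephead → Lingcod gives Lingcod level 4.
No species has a prey at level 4, so no species reaches level 5.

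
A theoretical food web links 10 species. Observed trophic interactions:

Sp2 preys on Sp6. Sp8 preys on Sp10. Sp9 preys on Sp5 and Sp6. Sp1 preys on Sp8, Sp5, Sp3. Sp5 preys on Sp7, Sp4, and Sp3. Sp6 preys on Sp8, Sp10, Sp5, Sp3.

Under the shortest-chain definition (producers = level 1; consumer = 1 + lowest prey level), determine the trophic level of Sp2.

Sp3 is a producer → level 1.
Sp6 eats Sp3 → level 2.
Sp2 eats Sp6 → level 3.
No prey of Sp2 is below level 2, so 3 is the minimum.

Trophic level 3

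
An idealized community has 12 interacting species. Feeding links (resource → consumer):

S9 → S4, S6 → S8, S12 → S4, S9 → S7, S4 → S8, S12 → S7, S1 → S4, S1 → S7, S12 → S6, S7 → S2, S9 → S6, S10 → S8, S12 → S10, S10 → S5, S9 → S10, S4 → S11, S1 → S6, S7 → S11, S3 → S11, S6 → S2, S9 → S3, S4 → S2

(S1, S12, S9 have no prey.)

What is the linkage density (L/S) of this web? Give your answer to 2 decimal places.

L/S = 1.83

There are L = 22 links among S = 12 species.
L/S = 22/12 = 1.8333 ≈ 1.83.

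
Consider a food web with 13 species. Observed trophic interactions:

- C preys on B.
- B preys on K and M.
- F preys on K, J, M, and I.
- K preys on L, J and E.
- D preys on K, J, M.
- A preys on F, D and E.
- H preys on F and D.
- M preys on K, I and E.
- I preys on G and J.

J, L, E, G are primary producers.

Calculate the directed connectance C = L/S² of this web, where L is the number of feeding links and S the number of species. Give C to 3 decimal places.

C = 0.136

The web has S = 13 species and L = 23 feeding links.
C = L / S² = 23 / 169 = 0.1361 ≈ 0.136.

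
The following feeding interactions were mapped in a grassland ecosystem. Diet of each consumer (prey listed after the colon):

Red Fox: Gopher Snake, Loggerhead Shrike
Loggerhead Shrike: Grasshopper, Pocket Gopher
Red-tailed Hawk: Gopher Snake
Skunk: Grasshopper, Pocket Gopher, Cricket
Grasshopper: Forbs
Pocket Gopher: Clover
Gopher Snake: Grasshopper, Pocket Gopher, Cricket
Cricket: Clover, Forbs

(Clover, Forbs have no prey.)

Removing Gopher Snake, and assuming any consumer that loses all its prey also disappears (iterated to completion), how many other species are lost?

1

Remove Gopher Snake.
Round 1: Red-tailed Hawk (all prey gone) → extinct.
No further losses. Total secondary extinctions: 1.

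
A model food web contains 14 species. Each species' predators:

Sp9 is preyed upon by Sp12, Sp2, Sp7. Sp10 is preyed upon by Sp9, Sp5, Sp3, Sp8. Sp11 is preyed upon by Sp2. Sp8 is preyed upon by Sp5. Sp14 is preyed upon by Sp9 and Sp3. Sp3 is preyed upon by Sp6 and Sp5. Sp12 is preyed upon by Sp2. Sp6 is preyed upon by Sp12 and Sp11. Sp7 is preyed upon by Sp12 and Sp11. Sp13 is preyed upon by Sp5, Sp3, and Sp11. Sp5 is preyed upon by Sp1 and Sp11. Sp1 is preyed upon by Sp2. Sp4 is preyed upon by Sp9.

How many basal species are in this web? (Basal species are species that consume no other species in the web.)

Basal species (no prey listed): Sp10, Sp14, Sp4, Sp13.
Count: 4.

4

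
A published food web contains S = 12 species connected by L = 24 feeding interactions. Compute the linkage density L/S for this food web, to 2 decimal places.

L/S = 2.00

There are L = 24 links among S = 12 species.
L/S = 24/12 = 2.0000 ≈ 2.00.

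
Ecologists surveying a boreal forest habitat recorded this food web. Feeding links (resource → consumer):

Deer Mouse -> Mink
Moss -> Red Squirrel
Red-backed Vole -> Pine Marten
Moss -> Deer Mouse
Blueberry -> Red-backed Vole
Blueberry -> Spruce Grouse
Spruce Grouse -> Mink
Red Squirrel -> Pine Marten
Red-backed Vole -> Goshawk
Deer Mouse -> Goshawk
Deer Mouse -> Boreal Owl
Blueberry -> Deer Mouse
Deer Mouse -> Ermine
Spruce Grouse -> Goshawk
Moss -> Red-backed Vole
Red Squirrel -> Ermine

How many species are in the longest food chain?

One longest chain: Blueberry → Red-backed Vole → Pine Marten.
It has 3 species and 2 links.

3 species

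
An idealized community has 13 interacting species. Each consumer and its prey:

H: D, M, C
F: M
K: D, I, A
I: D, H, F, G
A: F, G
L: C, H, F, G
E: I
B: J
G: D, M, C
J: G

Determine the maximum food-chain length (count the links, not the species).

3 links

One longest chain: M → F → A → K.
It has 4 species and 3 links.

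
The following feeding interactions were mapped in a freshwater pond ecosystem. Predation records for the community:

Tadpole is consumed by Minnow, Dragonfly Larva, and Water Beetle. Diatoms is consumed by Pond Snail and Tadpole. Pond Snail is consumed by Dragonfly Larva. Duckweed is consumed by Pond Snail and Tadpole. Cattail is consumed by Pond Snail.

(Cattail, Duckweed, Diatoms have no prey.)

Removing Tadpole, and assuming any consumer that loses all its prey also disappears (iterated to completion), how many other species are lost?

2

Remove Tadpole.
Round 1: Minnow (all prey gone), Water Beetle (all prey gone) → extinct.
No further losses. Total secondary extinctions: 2.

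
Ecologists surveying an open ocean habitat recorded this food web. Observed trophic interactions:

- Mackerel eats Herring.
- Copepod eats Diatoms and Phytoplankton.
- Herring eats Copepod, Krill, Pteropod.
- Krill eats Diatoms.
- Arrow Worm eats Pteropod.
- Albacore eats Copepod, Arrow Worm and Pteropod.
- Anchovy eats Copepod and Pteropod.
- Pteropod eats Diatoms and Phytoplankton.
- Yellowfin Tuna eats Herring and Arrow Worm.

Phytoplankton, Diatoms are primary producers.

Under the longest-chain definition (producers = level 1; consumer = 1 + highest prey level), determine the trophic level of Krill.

Trophic level 2

Diatoms is a producer → level 1.
Krill eats Diatoms → level 2.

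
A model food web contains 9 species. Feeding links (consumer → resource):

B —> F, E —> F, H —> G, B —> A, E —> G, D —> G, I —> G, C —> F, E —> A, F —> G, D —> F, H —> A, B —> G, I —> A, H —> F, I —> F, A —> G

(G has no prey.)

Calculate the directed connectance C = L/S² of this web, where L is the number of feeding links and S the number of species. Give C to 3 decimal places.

C = 0.210

The web has S = 9 species and L = 17 feeding links.
C = L / S² = 17 / 81 = 0.2099 ≈ 0.210.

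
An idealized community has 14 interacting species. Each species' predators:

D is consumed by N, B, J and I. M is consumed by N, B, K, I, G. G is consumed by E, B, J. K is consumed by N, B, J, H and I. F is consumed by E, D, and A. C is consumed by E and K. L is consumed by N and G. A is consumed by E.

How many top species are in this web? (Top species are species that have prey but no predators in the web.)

6

Top species (has prey, but nothing eats it): J, H, I, N, B, E.
Count: 6.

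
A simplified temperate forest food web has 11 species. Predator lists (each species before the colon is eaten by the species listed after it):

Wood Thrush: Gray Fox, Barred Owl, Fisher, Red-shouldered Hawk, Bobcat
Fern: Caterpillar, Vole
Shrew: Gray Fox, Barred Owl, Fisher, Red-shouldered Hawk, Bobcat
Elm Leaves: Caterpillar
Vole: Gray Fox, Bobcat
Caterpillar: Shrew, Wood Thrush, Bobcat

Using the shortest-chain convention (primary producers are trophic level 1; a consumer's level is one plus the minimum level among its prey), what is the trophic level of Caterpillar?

Trophic level 2

Fern is a producer → level 1.
Caterpillar eats Fern → level 2.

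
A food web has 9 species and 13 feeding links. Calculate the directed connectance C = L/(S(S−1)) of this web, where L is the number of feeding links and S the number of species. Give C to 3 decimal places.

The web has S = 9 species and L = 13 feeding links.
C = L / (S(S−1)) = 13 / 72 = 0.1806 ≈ 0.181.

C = 0.181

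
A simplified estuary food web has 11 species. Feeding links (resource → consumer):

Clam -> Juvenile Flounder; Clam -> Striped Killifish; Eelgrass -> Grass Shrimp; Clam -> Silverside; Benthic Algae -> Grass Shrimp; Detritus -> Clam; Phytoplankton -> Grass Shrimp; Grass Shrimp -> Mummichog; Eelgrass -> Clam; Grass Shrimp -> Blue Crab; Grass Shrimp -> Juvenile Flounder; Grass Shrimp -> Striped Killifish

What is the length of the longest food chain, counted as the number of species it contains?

One longest chain: Detritus → Clam → Silverside.
It has 3 species and 2 links.

3 species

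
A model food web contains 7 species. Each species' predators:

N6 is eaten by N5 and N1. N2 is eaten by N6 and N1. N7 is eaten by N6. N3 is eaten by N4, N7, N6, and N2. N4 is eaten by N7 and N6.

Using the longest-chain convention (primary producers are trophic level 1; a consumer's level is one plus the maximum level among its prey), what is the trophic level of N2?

Trophic level 2

N3 is a producer → level 1.
N2 eats N3 → level 2.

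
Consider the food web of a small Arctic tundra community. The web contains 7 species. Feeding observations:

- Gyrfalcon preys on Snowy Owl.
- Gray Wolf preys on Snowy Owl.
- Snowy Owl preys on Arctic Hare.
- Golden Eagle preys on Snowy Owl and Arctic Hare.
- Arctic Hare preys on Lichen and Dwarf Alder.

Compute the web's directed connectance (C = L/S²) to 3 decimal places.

The web has S = 7 species and L = 7 feeding links.
C = L / S² = 7 / 49 = 0.1429 ≈ 0.143.

C = 0.143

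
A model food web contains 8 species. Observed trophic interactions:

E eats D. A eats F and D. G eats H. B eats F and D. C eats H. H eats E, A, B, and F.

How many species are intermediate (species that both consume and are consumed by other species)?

4

Intermediate species (has both prey and predators): A, E, B, H.
Count: 4.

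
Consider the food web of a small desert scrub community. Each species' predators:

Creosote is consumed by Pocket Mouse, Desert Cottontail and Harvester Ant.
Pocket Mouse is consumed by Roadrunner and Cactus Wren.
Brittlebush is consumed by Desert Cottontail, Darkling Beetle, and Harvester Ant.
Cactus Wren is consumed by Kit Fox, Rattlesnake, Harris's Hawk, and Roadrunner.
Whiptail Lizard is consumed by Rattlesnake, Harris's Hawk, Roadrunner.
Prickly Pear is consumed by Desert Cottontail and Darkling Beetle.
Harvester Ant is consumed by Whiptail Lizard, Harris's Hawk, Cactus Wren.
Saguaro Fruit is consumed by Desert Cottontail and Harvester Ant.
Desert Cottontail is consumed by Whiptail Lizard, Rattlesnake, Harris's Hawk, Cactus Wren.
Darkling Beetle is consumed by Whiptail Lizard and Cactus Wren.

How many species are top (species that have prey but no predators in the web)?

Top species (has prey, but nothing eats it): Kit Fox, Harris's Hawk, Roadrunner, Rattlesnake.
Count: 4.

4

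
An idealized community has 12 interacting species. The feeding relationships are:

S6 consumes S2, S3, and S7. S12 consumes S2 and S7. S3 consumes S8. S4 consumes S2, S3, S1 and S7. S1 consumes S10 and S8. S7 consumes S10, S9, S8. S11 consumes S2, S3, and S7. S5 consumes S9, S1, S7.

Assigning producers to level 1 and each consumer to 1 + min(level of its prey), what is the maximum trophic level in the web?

Producers (level 1): S2, S9, S8, S10.
Following each consumer down to its lowest-level prey: S2 → S11 (levels 1 through 2).
All prey of S11 (S2 1, S7 2, S3 2) are at level 1 or above, so S11 is at level 1 + 1 = 2.
Every consumer has at least one prey at level 1 or below, so none exceeds level 2.

2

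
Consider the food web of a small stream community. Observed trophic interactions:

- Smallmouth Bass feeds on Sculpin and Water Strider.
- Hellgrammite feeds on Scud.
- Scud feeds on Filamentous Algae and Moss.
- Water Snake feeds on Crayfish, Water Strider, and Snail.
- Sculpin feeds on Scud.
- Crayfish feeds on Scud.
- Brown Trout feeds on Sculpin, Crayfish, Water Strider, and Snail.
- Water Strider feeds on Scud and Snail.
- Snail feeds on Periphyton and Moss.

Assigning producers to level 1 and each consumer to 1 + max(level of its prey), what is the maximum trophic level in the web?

Producers (level 1): Filamentous Algae, Moss, Periphyton.
Filamentous Algae → Scud → Crayfish → Water Snake gives Water Snake level 4.
No species has a prey at level 4, so no species reaches level 5.

4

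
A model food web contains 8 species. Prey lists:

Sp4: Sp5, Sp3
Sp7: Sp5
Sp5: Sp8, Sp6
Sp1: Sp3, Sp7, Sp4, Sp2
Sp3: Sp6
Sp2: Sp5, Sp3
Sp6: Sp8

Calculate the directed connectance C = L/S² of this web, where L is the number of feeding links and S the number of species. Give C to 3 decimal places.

The web has S = 8 species and L = 13 feeding links.
C = L / S² = 13 / 64 = 0.2031 ≈ 0.203.

C = 0.203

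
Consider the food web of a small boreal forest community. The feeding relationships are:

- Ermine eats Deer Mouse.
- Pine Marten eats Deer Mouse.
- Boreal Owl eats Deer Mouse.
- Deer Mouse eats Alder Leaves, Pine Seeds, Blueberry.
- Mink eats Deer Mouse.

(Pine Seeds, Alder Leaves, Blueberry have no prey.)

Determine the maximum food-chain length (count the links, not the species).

One longest chain: Pine Seeds → Deer Mouse → Pine Marten.
It has 3 species and 2 links.

2 links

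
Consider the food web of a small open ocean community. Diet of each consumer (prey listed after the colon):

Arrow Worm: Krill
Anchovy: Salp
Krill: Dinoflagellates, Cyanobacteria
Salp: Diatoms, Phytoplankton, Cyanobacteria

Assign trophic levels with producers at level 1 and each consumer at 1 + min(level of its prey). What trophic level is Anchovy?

Diatoms is a producer → level 1.
Salp eats Diatoms → level 2.
Anchovy eats Salp → level 3.
No prey of Anchovy is below level 2, so 3 is the minimum.

Trophic level 3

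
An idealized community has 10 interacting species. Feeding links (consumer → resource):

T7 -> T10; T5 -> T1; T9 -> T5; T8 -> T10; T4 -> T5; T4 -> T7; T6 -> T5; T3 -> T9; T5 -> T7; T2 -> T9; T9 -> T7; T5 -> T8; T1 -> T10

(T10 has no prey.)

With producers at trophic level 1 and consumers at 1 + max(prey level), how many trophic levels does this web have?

Producers (level 1): T10.
T10 → T7 → T5 → T9 → T3 gives T3 level 5.
No species has a prey at level 5, so no species reaches level 6.

5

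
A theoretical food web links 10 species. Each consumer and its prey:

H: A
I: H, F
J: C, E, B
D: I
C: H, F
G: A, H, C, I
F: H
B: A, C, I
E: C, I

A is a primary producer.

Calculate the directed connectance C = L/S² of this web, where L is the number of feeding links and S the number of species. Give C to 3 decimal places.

C = 0.190

The web has S = 10 species and L = 19 feeding links.
C = L / S² = 19 / 100 = 0.1900 ≈ 0.190.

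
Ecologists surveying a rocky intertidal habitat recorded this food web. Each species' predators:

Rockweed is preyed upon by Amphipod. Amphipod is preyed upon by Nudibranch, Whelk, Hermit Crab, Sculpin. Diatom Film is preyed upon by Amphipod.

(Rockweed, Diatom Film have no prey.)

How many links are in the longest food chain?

2 links

One longest chain: Rockweed → Amphipod → Sculpin.
It has 3 species and 2 links.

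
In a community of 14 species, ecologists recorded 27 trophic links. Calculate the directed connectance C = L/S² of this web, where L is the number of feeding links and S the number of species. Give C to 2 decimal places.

C = 0.14

The web has S = 14 species and L = 27 feeding links.
C = L / S² = 27 / 196 = 0.1378 ≈ 0.14.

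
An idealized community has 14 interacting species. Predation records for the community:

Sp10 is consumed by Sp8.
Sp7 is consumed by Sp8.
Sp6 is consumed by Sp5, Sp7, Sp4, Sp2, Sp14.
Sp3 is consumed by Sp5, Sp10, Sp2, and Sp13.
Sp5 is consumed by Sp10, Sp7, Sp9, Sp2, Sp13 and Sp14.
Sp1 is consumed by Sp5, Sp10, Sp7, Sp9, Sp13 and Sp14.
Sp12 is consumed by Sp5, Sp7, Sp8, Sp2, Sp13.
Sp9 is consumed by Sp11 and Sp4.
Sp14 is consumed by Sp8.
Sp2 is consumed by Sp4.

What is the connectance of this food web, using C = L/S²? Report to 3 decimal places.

C = 0.163

The web has S = 14 species and L = 32 feeding links.
C = L / S² = 32 / 196 = 0.1633 ≈ 0.163.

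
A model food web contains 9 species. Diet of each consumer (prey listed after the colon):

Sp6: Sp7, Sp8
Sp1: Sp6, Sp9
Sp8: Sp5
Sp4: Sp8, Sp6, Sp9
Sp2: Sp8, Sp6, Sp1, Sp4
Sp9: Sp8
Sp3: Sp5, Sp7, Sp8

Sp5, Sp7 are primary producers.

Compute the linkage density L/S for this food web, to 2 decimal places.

There are L = 16 links among S = 9 species.
L/S = 16/9 = 1.7778 ≈ 1.78.

L/S = 1.78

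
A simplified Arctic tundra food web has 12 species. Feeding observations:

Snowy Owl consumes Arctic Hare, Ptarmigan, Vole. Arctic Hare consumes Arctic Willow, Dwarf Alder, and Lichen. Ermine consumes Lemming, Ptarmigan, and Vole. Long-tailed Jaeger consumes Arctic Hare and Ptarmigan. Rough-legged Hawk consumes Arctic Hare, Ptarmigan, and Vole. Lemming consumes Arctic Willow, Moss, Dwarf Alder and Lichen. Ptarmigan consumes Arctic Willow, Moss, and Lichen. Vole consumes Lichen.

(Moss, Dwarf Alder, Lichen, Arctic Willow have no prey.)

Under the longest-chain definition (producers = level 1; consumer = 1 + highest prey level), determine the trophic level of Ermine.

Trophic level 3

Moss is a producer → level 1.
Ptarmigan eats Moss (level 1); other prey at levels: Lichen 1, Arctic Willow 1 → level 2.
Ermine eats Ptarmigan (level 2); other prey at levels: Vole 2, Lemming 2 → level 3.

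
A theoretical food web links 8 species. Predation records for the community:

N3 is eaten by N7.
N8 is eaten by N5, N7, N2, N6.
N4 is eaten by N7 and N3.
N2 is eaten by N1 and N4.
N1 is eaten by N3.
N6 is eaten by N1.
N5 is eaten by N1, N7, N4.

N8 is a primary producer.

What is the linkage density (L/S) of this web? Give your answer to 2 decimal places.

There are L = 14 links among S = 8 species.
L/S = 14/8 = 1.7500 ≈ 1.75.

L/S = 1.75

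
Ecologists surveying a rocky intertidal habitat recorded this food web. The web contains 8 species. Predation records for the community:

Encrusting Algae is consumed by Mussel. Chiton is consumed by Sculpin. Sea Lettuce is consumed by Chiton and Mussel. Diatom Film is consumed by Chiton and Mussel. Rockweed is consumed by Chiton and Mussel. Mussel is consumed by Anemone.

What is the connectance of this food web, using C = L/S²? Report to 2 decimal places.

C = 0.14

The web has S = 8 species and L = 9 feeding links.
C = L / S² = 9 / 64 = 0.1406 ≈ 0.14.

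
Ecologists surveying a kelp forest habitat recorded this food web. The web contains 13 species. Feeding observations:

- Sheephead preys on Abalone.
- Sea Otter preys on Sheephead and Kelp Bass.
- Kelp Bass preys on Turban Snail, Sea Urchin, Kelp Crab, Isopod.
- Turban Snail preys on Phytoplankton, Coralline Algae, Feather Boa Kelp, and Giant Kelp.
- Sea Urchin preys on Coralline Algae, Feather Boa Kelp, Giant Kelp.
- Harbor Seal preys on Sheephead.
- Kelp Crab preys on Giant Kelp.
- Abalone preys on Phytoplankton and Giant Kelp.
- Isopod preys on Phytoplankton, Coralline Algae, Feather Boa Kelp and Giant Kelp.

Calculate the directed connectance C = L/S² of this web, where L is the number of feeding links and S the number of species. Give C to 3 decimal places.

C = 0.130

The web has S = 13 species and L = 22 feeding links.
C = L / S² = 22 / 169 = 0.1302 ≈ 0.130.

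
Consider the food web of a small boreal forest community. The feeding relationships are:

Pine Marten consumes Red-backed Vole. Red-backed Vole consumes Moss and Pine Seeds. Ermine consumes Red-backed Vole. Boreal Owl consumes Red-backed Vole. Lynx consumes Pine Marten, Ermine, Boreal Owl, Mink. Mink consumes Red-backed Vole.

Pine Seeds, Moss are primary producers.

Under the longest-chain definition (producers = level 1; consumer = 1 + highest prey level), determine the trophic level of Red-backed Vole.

Trophic level 2

Pine Seeds is a producer → level 1.
Red-backed Vole eats Pine Seeds (level 1); other prey at levels: Moss 1 → level 2.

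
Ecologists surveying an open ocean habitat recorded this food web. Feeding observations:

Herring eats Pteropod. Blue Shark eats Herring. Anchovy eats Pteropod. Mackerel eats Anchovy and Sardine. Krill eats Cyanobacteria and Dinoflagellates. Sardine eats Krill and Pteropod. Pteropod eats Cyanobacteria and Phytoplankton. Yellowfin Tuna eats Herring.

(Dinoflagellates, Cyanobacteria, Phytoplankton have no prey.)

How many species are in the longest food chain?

4 species

One longest chain: Cyanobacteria → Pteropod → Herring → Blue Shark.
It has 4 species and 3 links.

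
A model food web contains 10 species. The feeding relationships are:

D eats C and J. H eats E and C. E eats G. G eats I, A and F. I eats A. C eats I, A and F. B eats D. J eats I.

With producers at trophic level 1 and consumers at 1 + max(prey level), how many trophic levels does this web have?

5

Producers (level 1): A, F.
A → I → C → D → B gives B level 5.
No species has a prey at level 5, so no species reaches level 6.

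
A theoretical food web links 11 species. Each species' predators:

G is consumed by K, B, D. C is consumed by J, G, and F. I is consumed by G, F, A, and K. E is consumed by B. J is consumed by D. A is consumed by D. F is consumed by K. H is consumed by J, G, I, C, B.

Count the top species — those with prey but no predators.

3

Top species (has prey, but nothing eats it): B, D, K.
Count: 3.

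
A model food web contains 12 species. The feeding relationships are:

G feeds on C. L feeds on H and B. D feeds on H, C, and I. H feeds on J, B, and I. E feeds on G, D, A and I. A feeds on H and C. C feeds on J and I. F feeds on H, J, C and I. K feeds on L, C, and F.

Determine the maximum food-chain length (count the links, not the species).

3 links

One longest chain: J → H → L → K.
It has 4 species and 3 links.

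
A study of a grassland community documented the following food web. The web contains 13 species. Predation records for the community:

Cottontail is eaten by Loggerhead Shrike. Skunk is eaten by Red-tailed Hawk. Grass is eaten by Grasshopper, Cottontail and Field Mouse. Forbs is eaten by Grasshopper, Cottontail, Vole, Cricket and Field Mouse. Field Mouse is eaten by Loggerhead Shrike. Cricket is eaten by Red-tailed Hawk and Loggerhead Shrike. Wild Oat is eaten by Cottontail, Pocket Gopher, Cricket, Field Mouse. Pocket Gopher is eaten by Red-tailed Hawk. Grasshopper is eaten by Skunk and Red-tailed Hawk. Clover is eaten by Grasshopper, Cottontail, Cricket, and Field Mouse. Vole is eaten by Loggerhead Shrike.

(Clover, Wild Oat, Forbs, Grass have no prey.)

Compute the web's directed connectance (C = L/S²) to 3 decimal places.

C = 0.148

The web has S = 13 species and L = 25 feeding links.
C = L / S² = 25 / 169 = 0.1479 ≈ 0.148.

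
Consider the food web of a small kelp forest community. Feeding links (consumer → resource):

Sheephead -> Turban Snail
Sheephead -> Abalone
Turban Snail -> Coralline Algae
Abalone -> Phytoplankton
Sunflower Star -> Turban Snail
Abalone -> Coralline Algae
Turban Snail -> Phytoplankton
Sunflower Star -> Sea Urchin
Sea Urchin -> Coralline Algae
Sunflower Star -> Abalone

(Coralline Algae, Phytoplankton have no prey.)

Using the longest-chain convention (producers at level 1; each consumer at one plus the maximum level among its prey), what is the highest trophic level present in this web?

Producers (level 1): Coralline Algae, Phytoplankton.
Coralline Algae → Turban Snail → Sheephead gives Sheephead level 3.
No species has a prey at level 3, so no species reaches level 4.

3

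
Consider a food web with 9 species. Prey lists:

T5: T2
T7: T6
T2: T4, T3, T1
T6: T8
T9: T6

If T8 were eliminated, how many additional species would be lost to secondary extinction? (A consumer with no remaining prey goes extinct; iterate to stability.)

3

Remove T8.
Round 1: T6 (all prey gone) → extinct.
Round 2: T9 (all prey gone), T7 (all prey gone) → extinct.
No further losses. Total secondary extinctions: 3.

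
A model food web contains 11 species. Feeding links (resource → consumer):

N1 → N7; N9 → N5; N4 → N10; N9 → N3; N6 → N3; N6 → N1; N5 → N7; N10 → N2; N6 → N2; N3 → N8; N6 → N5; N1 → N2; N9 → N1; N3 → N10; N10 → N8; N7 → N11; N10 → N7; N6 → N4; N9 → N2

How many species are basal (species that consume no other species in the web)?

Basal species (no prey listed): N6, N9.
Count: 2.

2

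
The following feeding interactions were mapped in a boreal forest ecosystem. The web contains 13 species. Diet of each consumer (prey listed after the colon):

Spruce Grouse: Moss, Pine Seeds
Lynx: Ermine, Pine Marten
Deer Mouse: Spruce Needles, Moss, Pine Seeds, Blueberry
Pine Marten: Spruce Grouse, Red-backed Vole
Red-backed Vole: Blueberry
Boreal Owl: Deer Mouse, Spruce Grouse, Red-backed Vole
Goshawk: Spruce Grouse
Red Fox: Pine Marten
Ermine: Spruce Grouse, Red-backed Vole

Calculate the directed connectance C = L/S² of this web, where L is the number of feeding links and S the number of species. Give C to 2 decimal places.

C = 0.11

The web has S = 13 species and L = 18 feeding links.
C = L / S² = 18 / 169 = 0.1065 ≈ 0.11.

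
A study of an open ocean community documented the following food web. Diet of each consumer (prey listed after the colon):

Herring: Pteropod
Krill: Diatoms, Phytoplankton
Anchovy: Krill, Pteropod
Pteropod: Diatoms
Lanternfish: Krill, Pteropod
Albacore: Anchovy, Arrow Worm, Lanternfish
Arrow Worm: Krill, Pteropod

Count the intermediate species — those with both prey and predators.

5

Intermediate species (has both prey and predators): Krill, Pteropod, Anchovy, Arrow Worm, Lanternfish.
Count: 5.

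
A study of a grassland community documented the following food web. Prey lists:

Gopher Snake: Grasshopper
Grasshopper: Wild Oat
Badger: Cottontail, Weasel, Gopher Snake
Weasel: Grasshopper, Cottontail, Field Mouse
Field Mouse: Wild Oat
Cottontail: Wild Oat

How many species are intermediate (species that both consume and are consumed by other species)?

5

Intermediate species (has both prey and predators): Grasshopper, Cottontail, Field Mouse, Weasel, Gopher Snake.
Count: 5.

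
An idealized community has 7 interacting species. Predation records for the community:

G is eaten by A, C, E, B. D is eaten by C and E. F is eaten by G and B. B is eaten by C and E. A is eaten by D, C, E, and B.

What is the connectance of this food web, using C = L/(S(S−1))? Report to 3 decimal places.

C = 0.333

The web has S = 7 species and L = 14 feeding links.
C = L / (S(S−1)) = 14 / 42 = 0.3333 ≈ 0.333.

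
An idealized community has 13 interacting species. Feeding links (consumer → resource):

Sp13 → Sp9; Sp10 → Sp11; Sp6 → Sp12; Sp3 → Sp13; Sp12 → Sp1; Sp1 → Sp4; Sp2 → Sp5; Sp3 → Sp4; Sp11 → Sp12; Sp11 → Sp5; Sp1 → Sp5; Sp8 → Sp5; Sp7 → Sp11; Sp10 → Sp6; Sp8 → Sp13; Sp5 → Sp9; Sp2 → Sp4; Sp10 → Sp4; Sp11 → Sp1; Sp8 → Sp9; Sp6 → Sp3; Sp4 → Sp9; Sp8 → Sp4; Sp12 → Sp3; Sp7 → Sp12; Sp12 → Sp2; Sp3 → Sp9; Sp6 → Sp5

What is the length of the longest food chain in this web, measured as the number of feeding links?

5 links

One longest chain: Sp9 → Sp4 → Sp3 → Sp12 → Sp11 → Sp10.
It has 6 species and 5 links.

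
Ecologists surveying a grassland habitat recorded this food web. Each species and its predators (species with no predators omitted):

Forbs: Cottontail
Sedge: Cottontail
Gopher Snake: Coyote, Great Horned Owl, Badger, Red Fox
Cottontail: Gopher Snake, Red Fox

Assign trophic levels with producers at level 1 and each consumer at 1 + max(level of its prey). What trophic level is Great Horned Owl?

Trophic level 4

Forbs is a producer → level 1.
Cottontail eats Forbs (level 1); other prey at levels: Sedge 1 → level 2.
Gopher Snake eats Cottontail → level 3.
Great Horned Owl eats Gopher Snake → level 4.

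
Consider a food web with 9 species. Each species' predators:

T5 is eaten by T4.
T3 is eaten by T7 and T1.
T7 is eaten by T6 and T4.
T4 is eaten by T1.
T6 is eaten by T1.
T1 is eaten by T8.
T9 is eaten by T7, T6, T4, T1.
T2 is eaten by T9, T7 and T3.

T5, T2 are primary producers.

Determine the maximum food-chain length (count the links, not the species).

One longest chain: T2 → T9 → T7 → T6 → T1 → T8.
It has 6 species and 5 links.

5 links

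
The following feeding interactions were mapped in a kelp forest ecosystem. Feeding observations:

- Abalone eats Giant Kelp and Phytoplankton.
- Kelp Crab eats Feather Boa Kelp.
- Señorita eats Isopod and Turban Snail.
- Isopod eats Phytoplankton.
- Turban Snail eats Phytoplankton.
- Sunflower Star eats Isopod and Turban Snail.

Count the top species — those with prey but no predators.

4

Top species (has prey, but nothing eats it): Kelp Crab, Abalone, Sunflower Star, Señorita.
Count: 4.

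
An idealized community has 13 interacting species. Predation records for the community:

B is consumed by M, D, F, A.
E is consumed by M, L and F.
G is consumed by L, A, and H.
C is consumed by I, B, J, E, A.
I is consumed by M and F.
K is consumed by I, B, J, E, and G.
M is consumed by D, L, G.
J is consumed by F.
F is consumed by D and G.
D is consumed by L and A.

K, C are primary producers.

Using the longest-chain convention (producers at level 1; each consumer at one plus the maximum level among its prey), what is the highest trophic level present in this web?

Producers (level 1): K, C.
K → E → M → G → A gives A level 5.
No species has a prey at level 5, so no species reaches level 6.

5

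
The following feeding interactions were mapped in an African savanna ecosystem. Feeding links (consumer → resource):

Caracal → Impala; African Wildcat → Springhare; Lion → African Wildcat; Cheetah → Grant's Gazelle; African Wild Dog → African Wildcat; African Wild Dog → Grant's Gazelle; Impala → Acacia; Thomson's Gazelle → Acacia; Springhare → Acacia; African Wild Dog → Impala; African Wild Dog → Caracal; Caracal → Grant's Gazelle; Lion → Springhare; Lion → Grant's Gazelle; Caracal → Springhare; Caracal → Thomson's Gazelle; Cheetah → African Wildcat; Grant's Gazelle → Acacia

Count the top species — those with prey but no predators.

3

Top species (has prey, but nothing eats it): Cheetah, African Wild Dog, Lion.
Count: 3.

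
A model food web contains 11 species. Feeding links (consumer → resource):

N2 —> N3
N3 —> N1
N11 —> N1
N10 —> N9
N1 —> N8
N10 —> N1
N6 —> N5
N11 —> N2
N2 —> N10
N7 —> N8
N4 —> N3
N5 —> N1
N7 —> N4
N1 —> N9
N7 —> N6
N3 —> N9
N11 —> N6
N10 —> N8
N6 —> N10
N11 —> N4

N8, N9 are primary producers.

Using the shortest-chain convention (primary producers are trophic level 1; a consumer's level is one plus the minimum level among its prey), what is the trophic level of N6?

Trophic level 3

N8 is a producer → level 1.
N10 eats N8 → level 2.
N6 eats N10 → level 3.
No prey of N6 is below level 2, so 3 is the minimum.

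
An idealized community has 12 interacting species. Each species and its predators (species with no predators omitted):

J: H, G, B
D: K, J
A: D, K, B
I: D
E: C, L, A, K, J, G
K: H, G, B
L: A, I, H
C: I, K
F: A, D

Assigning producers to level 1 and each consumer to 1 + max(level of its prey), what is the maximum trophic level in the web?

Producers (level 1): F, E.
E → L → A → D → J → G gives G level 6.
No species has a prey at level 6, so no species reaches level 7.

6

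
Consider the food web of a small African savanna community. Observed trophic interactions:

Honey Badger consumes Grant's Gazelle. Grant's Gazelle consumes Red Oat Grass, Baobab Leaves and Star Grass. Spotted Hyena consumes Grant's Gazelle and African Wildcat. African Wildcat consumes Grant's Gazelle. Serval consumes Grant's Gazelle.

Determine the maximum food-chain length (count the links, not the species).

One longest chain: Baobab Leaves → Grant's Gazelle → African Wildcat → Spotted Hyena.
It has 4 species and 3 links.

3 links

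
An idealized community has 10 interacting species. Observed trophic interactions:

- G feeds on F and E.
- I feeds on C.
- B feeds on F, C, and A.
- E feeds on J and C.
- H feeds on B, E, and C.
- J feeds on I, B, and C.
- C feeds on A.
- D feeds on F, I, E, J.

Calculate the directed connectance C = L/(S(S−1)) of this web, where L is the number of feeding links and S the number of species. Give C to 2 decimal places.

The web has S = 10 species and L = 19 feeding links.
C = L / (S(S−1)) = 19 / 90 = 0.2111 ≈ 0.21.

C = 0.21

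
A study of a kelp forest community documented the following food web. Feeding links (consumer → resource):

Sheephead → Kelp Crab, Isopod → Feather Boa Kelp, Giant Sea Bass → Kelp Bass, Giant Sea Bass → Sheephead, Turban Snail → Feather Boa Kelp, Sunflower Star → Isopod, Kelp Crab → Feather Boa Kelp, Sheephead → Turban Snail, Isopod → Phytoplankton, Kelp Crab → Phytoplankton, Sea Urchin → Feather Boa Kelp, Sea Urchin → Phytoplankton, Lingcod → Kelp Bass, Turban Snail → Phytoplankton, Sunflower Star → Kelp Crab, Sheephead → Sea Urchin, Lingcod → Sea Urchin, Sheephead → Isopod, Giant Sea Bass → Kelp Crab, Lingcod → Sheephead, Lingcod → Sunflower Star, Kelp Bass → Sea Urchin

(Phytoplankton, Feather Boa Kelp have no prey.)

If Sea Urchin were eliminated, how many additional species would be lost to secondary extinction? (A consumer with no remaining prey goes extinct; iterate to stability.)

1

Remove Sea Urchin.
Round 1: Kelp Bass (all prey gone) → extinct.
No further losses. Total secondary extinctions: 1.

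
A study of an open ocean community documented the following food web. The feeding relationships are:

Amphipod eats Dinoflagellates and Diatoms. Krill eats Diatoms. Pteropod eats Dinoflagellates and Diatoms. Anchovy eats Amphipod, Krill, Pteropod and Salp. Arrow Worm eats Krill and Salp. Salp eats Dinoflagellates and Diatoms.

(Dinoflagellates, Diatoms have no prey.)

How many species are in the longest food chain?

One longest chain: Dinoflagellates → Salp → Anchovy.
It has 3 species and 2 links.

3 species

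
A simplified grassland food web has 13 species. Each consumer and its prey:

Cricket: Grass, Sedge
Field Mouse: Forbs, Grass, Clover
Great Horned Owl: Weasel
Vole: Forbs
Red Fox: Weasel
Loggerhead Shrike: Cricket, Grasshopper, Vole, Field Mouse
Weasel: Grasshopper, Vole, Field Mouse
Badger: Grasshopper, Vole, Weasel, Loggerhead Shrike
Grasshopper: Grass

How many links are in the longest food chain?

3 links

One longest chain: Grass → Grasshopper → Weasel → Great Horned Owl.
It has 4 species and 3 links.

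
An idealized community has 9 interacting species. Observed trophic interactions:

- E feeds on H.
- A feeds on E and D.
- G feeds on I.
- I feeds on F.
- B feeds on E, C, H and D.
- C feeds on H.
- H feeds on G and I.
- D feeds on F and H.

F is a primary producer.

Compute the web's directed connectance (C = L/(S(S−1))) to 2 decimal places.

The web has S = 9 species and L = 14 feeding links.
C = L / (S(S−1)) = 14 / 72 = 0.1944 ≈ 0.19.

C = 0.19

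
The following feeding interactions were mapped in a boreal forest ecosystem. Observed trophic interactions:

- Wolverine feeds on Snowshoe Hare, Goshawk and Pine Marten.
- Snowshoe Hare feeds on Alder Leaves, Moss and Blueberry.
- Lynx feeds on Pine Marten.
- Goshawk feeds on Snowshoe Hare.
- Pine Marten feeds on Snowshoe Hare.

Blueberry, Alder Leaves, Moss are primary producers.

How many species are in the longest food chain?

4 species

One longest chain: Blueberry → Snowshoe Hare → Pine Marten → Wolverine.
It has 4 species and 3 links.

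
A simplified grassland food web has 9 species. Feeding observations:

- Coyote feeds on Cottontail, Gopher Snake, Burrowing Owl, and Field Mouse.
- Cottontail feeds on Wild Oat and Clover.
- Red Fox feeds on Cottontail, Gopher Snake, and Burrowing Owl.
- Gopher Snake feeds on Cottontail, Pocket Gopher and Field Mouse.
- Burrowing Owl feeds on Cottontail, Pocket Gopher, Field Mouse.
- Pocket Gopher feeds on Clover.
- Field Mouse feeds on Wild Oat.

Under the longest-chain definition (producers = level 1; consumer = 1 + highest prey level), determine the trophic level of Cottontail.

Trophic level 2

Wild Oat is a producer → level 1.
Cottontail eats Wild Oat (level 1); other prey at levels: Clover 1 → level 2.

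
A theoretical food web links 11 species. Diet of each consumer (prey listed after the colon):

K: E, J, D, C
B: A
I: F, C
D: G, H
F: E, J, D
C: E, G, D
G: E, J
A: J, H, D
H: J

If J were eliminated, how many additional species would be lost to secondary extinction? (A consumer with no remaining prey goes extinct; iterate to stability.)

1

Remove J.
Round 1: H (all prey gone) → extinct.
No further losses. Total secondary extinctions: 1.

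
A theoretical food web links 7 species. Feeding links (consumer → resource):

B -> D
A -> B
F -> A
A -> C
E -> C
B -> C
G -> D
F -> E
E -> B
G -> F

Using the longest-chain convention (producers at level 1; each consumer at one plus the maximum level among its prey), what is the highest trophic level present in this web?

Producers (level 1): D, C.
D → B → A → F → G gives G level 5.
No species has a prey at level 5, so no species reaches level 6.

5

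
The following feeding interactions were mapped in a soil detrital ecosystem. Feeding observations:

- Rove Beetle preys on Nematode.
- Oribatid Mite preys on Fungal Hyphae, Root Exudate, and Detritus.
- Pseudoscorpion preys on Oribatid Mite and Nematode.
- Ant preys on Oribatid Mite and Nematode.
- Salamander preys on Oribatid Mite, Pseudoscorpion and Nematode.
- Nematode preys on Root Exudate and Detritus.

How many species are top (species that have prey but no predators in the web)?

Top species (has prey, but nothing eats it): Ant, Rove Beetle, Salamander.
Count: 3.

3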